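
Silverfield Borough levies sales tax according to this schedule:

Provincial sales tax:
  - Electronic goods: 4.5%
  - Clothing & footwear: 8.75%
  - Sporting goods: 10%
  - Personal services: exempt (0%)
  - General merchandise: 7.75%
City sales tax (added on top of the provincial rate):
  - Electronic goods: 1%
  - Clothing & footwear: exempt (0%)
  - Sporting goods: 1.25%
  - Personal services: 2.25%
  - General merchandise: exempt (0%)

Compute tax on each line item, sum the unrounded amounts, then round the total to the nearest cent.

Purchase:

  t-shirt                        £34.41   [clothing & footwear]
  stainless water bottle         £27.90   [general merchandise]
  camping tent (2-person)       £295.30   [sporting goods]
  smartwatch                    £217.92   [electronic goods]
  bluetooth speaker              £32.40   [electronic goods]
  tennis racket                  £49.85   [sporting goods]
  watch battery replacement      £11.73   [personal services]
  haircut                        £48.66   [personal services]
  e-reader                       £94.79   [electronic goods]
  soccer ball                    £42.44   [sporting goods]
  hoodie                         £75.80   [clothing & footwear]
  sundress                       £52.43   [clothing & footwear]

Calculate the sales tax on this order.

£80.34

T-shirt £34.41: clothing & footwear → 8.75% + 0% city = 8.75% → £3.010875
Stainless water bottle £27.90: general merchandise → 7.75% + 0% city = 7.75% → £2.16225
Camping tent (2-person) £295.30: sporting goods → 10% + 1.25% city = 11.25% → £33.22125
Smartwatch £217.92: electronic goods → 4.5% + 1% city = 5.5% → £11.9856
Bluetooth speaker £32.40: electronic goods → 4.5% + 1% city = 5.5% → £1.782
Tennis racket £49.85: sporting goods → 10% + 1.25% city = 11.25% → £5.608125
Watch battery replacement £11.73: personal services → 0% + 2.25% city = 2.25% → £0.263925
Haircut £48.66: personal services → 0% + 2.25% city = 2.25% → £1.09485
E-reader £94.79: electronic goods → 4.5% + 1% city = 5.5% → £5.21345
Soccer ball £42.44: sporting goods → 10% + 1.25% city = 11.25% → £4.7745
Hoodie £75.80: clothing & footwear → 8.75% + 0% city = 8.75% → £6.6325
Sundress £52.43: clothing & footwear → 8.75% + 0% city = 8.75% → £4.587625
Unrounded tax sum = £80.33695 → £80.34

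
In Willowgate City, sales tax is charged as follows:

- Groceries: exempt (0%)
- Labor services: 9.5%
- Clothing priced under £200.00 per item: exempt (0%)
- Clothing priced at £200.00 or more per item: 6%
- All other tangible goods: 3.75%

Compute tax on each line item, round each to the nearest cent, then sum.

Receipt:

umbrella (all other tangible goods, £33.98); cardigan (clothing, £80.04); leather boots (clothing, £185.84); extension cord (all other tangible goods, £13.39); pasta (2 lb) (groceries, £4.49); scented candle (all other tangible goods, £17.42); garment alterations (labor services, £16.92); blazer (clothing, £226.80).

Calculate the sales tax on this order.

£17.64

Umbrella £33.98: all other tangible goods → 3.75% → £1.27
Cardigan £80.04: clothing, under £200.00 → 0% → £0.00
Leather boots £185.84: clothing, under £200.00 → 0% → £0.00
Extension cord £13.39: all other tangible goods → 3.75% → £0.50
Pasta (2 lb) £4.49: groceries → 0% → £0.00
Scented candle £17.42: all other tangible goods → 3.75% → £0.65
Garment alterations £16.92: labor services → 9.5% → £1.61
Blazer £226.80: clothing, £200.00 or more → 6% → £13.61
Total tax = £1.27 + £0.50 + £0.65 + £1.61 + £13.61 = £17.64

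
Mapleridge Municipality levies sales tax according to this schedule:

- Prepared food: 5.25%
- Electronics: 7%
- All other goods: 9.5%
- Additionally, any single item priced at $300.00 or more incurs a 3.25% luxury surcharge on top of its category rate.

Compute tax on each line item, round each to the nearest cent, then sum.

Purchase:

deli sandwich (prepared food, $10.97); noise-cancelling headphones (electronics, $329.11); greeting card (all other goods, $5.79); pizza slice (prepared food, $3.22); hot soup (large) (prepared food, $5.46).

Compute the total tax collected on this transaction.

$35.32

Deli sandwich $10.97: prepared food → 5.25% → $0.58
Noise-cancelling headphones $329.11: electronics → 7% + 3.25% surcharge = 10.25% → $33.73
Greeting card $5.79: all other goods → 9.5% → $0.55
Pizza slice $3.22: prepared food → 5.25% → $0.17
Hot soup (large) $5.46: prepared food → 5.25% → $0.29
Total tax = $0.58 + $33.73 + $0.55 + $0.17 + $0.29 = $35.32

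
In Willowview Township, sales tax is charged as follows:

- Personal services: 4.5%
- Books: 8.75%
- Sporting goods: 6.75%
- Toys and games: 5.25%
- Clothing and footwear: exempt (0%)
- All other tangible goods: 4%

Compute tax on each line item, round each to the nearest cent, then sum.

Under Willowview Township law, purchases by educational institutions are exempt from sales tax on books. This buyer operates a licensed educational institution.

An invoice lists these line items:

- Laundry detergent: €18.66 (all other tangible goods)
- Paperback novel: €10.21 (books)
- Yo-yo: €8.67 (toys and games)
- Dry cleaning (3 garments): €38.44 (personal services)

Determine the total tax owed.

€2.94

Laundry detergent €18.66: all other tangible goods → 4% → €0.75
Paperback novel €10.21: books, buyer-exempt → 0% → €0.00
Yo-yo €8.67: toys and games → 5.25% → €0.46
Dry cleaning (3 garments) €38.44: personal services → 4.5% → €1.73
Total tax = €0.75 + €0.46 + €1.73 = €2.94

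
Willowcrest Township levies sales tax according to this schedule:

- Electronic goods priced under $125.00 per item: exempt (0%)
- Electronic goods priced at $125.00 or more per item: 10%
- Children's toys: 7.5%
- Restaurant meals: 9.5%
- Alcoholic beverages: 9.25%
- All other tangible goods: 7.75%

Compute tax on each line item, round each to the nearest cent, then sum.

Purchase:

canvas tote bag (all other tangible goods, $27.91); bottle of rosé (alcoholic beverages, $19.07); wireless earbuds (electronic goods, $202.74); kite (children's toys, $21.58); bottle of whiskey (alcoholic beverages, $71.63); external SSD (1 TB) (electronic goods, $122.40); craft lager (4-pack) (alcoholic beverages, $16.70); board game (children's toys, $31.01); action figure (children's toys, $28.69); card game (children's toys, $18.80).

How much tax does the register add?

$39.87

Canvas tote bag $27.91: all other tangible goods → 7.75% → $2.16
Bottle of rosé $19.07: alcoholic beverages → 9.25% → $1.76
Wireless earbuds $202.74: electronic goods, $125.00 or more → 10% → $20.27
Kite $21.58: children's toys → 7.5% → $1.62
Bottle of whiskey $71.63: alcoholic beverages → 9.25% → $6.63
External SSD (1 TB) $122.40: electronic goods, under $125.00 → 0% → $0.00
Craft lager (4-pack) $16.70: alcoholic beverages → 9.25% → $1.54
Board game $31.01: children's toys → 7.5% → $2.33
Action figure $28.69: children's toys → 7.5% → $2.15
Card game $18.80: children's toys → 7.5% → $1.41
Total tax = $2.16 + $1.76 + $20.27 + $1.62 + $6.63 + $1.54 + $2.33 + $2.15 + $1.41 = $39.87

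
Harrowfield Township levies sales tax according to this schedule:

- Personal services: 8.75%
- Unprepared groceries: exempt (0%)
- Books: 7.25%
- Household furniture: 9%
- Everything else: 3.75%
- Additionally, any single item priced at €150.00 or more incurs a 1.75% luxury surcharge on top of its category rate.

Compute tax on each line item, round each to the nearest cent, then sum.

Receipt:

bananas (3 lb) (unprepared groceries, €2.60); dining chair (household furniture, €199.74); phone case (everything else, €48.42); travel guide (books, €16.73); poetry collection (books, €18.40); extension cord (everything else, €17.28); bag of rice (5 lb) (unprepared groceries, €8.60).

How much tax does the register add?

€26.48

Bananas (3 lb) €2.60: unprepared groceries → 0% → €0.00
Dining chair €199.74: household furniture → 9% + 1.75% surcharge = 10.75% → €21.47
Phone case €48.42: everything else → 3.75% → €1.82
Travel guide €16.73: books → 7.25% → €1.21
Poetry collection €18.40: books → 7.25% → €1.33
Extension cord €17.28: everything else → 3.75% → €0.65
Bag of rice (5 lb) €8.60: unprepared groceries → 0% → €0.00
Total tax = €21.47 + €1.82 + €1.21 + €1.33 + €0.65 = €26.48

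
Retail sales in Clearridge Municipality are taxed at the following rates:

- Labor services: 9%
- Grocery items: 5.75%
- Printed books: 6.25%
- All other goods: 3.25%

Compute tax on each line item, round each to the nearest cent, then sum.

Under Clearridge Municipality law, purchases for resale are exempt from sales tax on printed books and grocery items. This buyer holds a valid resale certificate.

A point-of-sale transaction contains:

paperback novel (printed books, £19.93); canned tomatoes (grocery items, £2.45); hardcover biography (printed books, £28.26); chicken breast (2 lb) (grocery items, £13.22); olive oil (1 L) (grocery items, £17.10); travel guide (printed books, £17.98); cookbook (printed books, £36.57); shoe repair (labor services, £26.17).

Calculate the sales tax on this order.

£2.36

Paperback novel £19.93: printed books, buyer-exempt → 0% → £0.00
Canned tomatoes £2.45: grocery items, buyer-exempt → 0% → £0.00
Hardcover biography £28.26: printed books, buyer-exempt → 0% → £0.00
Chicken breast (2 lb) £13.22: grocery items, buyer-exempt → 0% → £0.00
Olive oil (1 L) £17.10: grocery items, buyer-exempt → 0% → £0.00
Travel guide £17.98: printed books, buyer-exempt → 0% → £0.00
Cookbook £36.57: printed books, buyer-exempt → 0% → £0.00
Shoe repair £26.17: labor services → 9% → £2.36
Total tax = £2.36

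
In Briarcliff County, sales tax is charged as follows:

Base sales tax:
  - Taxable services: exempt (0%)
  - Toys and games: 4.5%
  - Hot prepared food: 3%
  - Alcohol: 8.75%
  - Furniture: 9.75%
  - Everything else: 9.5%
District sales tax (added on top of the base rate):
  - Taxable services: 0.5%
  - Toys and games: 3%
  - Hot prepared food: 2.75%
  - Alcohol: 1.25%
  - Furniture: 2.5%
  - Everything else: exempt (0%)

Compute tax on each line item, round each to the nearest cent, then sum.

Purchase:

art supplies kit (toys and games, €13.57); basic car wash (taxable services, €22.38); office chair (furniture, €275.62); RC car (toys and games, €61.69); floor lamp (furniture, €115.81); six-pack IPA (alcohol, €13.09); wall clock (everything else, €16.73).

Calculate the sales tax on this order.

€56.61

Art supplies kit €13.57: toys and games → 4.5% + 3% district = 7.5% → €1.02
Basic car wash €22.38: taxable services → 0% + 0.5% district = 0.5% → €0.11
Office chair €275.62: furniture → 9.75% + 2.5% district = 12.25% → €33.76
RC car €61.69: toys and games → 4.5% + 3% district = 7.5% → €4.63
Floor lamp €115.81: furniture → 9.75% + 2.5% district = 12.25% → €14.19
Six-pack IPA €13.09: alcohol → 8.75% + 1.25% district = 10% → €1.31
Wall clock €16.73: everything else → 9.5% + 0% district = 9.5% → €1.59
Total tax = €1.02 + €0.11 + €33.76 + €4.63 + €14.19 + €1.31 + €1.59 = €56.61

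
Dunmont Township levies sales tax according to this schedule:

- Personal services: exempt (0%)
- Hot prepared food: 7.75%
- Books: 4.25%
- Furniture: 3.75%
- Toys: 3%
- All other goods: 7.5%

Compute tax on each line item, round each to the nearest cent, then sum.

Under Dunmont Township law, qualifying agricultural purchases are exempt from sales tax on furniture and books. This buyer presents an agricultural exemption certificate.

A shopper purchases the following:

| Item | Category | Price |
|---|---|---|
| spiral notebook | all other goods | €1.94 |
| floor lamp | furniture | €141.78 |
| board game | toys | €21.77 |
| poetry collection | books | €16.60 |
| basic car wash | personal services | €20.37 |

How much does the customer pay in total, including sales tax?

€203.26

Spiral notebook €1.94: all other goods → 7.5% → €0.15
Floor lamp €141.78: furniture, buyer-exempt → 0% → €0.00
Board game €21.77: toys → 3% → €0.65
Poetry collection €16.60: books, buyer-exempt → 0% → €0.00
Basic car wash €20.37: personal services → 0% → €0.00
Subtotal = €202.46; tax = €0.80; total due = €203.26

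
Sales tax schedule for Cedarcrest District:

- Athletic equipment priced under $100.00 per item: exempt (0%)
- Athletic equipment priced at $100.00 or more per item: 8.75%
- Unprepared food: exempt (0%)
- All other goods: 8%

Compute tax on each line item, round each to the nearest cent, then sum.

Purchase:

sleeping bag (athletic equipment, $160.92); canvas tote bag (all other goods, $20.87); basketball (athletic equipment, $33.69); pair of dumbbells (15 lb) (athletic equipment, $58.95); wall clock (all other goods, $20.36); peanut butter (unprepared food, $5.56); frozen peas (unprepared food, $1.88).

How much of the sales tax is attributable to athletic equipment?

$14.08

Sleeping bag $160.92: athletic equipment, $100.00 or more → 8.75% → $14.08
Basketball $33.69: athletic equipment, under $100.00 → 0% → $0.00
Pair of dumbbells (15 lb) $58.95: athletic equipment, under $100.00 → 0% → $0.00
Tax on athletic equipment = $14.08 + $0.00 + $0.00 = $14.08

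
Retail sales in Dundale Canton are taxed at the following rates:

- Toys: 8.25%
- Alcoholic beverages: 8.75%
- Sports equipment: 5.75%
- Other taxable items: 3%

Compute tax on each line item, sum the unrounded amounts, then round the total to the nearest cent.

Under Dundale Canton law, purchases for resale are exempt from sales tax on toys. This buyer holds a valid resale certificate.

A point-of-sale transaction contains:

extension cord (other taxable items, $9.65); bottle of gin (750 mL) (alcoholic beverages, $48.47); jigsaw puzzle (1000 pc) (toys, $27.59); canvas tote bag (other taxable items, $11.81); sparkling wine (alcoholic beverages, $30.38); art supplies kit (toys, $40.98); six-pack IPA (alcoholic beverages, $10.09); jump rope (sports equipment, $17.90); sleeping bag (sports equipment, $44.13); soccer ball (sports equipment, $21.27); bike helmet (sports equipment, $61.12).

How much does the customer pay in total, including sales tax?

Extension cord $9.65: other taxable items → 3% → $0.2895
Bottle of gin (750 mL) $48.47: alcoholic beverages → 8.75% → $4.241125
Jigsaw puzzle (1000 pc) $27.59: toys, buyer-exempt → 0% → $0.00
Canvas tote bag $11.81: other taxable items → 3% → $0.3543
Sparkling wine $30.38: alcoholic beverages → 8.75% → $2.65825
Art supplies kit $40.98: toys, buyer-exempt → 0% → $0.00
Six-pack IPA $10.09: alcoholic beverages → 8.75% → $0.882875
Jump rope $17.90: sports equipment → 5.75% → $1.02925
Sleeping bag $44.13: sports equipment → 5.75% → $2.537475
Soccer ball $21.27: sports equipment → 5.75% → $1.223025
Bike helmet $61.12: sports equipment → 5.75% → $3.5144
Subtotal = $323.39; unrounded tax = $16.7302 → $16.73; total due = $340.12

$340.12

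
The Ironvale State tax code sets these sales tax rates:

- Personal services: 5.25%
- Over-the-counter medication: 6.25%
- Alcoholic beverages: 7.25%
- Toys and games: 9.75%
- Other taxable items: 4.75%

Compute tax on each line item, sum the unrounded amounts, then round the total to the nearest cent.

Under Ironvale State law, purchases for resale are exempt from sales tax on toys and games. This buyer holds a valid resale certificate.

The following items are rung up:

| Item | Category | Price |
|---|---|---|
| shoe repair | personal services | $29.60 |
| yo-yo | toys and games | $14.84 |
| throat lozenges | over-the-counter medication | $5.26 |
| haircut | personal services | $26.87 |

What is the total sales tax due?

$3.29

Shoe repair $29.60: personal services → 5.25% → $1.554
Yo-yo $14.84: toys and games, buyer-exempt → 0% → $0.00
Throat lozenges $5.26: over-the-counter medication → 6.25% → $0.32875
Haircut $26.87: personal services → 5.25% → $1.410675
Unrounded tax sum = $3.293425 → $3.29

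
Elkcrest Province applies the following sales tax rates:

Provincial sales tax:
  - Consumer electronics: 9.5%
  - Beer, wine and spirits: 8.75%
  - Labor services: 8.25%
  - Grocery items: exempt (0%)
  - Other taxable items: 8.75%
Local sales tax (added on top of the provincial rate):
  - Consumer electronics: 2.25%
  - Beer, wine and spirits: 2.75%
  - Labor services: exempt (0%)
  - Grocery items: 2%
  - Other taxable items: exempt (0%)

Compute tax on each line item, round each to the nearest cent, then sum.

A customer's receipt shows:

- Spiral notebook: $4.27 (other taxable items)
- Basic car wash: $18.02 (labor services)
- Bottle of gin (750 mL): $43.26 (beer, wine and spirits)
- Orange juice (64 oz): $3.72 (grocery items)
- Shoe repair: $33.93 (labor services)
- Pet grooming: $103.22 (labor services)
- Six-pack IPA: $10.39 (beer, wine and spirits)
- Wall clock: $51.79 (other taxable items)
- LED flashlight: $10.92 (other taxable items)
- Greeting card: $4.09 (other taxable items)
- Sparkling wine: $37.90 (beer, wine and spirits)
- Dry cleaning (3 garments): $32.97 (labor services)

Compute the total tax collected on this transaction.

Spiral notebook $4.27: other taxable items → 8.75% + 0% local = 8.75% → $0.37
Basic car wash $18.02: labor services → 8.25% + 0% local = 8.25% → $1.49
Bottle of gin (750 mL) $43.26: beer, wine and spirits → 8.75% + 2.75% local = 11.5% → $4.97
Orange juice (64 oz) $3.72: grocery items → 0% + 2% local = 2% → $0.07
Shoe repair $33.93: labor services → 8.25% + 0% local = 8.25% → $2.80
Pet grooming $103.22: labor services → 8.25% + 0% local = 8.25% → $8.52
Six-pack IPA $10.39: beer, wine and spirits → 8.75% + 2.75% local = 11.5% → $1.19
Wall clock $51.79: other taxable items → 8.75% + 0% local = 8.75% → $4.53
LED flashlight $10.92: other taxable items → 8.75% + 0% local = 8.75% → $0.96
Greeting card $4.09: other taxable items → 8.75% + 0% local = 8.75% → $0.36
Sparkling wine $37.90: beer, wine and spirits → 8.75% + 2.75% local = 11.5% → $4.36
Dry cleaning (3 garments) $32.97: labor services → 8.25% + 0% local = 8.25% → $2.72
Total tax = $0.37 + $1.49 + $4.97 + $0.07 + $2.80 + $8.52 + $1.19 + $4.53 + $0.96 + $0.36 + $4.36 + $2.72 = $32.34

$32.34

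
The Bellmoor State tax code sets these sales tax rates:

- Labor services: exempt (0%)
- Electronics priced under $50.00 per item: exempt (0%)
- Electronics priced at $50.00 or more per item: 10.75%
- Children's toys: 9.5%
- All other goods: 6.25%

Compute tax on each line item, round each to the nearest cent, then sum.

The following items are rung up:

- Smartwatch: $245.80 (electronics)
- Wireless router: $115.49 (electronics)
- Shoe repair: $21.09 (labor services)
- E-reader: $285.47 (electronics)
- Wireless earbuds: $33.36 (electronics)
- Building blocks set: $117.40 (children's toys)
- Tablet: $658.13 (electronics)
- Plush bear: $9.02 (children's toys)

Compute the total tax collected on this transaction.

$152.29

Smartwatch $245.80: electronics, $50.00 or more → 10.75% → $26.42
Wireless router $115.49: electronics, $50.00 or more → 10.75% → $12.42
Shoe repair $21.09: labor services → 0% → $0.00
E-reader $285.47: electronics, $50.00 or more → 10.75% → $30.69
Wireless earbuds $33.36: electronics, under $50.00 → 0% → $0.00
Building blocks set $117.40: children's toys → 9.5% → $11.15
Tablet $658.13: electronics, $50.00 or more → 10.75% → $70.75
Plush bear $9.02: children's toys → 9.5% → $0.86
Total tax = $26.42 + $12.42 + $30.69 + $11.15 + $70.75 + $0.86 = $152.29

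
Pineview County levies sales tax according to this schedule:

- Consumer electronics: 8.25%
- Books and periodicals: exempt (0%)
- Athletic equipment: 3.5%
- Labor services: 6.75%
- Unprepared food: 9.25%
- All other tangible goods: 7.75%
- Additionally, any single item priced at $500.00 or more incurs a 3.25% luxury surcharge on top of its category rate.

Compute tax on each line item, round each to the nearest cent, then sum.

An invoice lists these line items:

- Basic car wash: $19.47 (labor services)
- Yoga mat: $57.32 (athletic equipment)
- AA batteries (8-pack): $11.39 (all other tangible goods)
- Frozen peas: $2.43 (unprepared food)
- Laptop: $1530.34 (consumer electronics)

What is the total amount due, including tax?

Basic car wash $19.47: labor services → 6.75% → $1.31
Yoga mat $57.32: athletic equipment → 3.5% → $2.01
AA batteries (8-pack) $11.39: all other tangible goods → 7.75% → $0.88
Frozen peas $2.43: unprepared food → 9.25% → $0.22
Laptop $1530.34: consumer electronics → 8.25% + 3.25% surcharge = 11.5% → $175.99
Subtotal = $1620.95; tax = $180.41; total due = $1801.36

$1801.36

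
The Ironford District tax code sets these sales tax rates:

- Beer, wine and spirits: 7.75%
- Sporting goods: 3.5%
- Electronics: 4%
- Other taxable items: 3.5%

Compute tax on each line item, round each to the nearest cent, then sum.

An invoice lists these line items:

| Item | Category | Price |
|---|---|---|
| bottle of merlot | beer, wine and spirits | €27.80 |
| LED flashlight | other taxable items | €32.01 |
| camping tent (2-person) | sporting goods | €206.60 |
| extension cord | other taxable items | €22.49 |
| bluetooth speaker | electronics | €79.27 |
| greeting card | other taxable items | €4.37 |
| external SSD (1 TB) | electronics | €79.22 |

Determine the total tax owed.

€17.78

Bottle of merlot €27.80: beer, wine and spirits → 7.75% → €2.15
LED flashlight €32.01: other taxable items → 3.5% → €1.12
Camping tent (2-person) €206.60: sporting goods → 3.5% → €7.23
Extension cord €22.49: other taxable items → 3.5% → €0.79
Bluetooth speaker €79.27: electronics → 4% → €3.17
Greeting card €4.37: other taxable items → 3.5% → €0.15
External SSD (1 TB) €79.22: electronics → 4% → €3.17
Total tax = €2.15 + €1.12 + €7.23 + €0.79 + €3.17 + €0.15 + €3.17 = €17.78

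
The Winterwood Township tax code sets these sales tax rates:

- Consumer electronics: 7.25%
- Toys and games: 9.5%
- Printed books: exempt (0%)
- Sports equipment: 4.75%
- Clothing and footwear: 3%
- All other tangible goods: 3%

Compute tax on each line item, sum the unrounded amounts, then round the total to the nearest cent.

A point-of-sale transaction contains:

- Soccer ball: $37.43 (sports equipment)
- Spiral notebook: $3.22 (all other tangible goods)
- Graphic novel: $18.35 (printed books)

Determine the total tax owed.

$1.87

Soccer ball $37.43: sports equipment → 4.75% → $1.777925
Spiral notebook $3.22: all other tangible goods → 3% → $0.0966
Graphic novel $18.35: printed books → 0% → $0.00
Unrounded tax sum = $1.874525 → $1.87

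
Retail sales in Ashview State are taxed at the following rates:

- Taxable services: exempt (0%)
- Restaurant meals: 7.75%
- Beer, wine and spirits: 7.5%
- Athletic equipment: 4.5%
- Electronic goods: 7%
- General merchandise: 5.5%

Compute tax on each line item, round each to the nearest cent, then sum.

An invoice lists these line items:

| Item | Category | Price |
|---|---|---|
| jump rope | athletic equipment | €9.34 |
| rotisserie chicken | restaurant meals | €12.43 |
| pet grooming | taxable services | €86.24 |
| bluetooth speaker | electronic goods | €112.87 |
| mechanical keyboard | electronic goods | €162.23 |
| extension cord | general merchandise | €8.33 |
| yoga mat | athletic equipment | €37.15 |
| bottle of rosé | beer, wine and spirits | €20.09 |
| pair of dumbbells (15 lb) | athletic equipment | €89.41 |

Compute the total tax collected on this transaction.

€28.30

Jump rope €9.34: athletic equipment → 4.5% → €0.42
Rotisserie chicken €12.43: restaurant meals → 7.75% → €0.96
Pet grooming €86.24: taxable services → 0% → €0.00
Bluetooth speaker €112.87: electronic goods → 7% → €7.90
Mechanical keyboard €162.23: electronic goods → 7% → €11.36
Extension cord €8.33: general merchandise → 5.5% → €0.46
Yoga mat €37.15: athletic equipment → 4.5% → €1.67
Bottle of rosé €20.09: beer, wine and spirits → 7.5% → €1.51
Pair of dumbbells (15 lb) €89.41: athletic equipment → 4.5% → €4.02
Total tax = €0.42 + €0.96 + €7.90 + €11.36 + €0.46 + €1.67 + €1.51 + €4.02 = €28.30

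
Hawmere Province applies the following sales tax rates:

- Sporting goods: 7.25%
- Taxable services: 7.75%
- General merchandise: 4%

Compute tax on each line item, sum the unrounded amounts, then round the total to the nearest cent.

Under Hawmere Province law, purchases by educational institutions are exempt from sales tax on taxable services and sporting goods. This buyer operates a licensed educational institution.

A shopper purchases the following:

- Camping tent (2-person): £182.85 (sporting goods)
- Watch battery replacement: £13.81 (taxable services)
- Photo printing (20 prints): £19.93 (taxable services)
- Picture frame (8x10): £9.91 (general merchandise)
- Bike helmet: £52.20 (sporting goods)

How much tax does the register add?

Camping tent (2-person) £182.85: sporting goods, buyer-exempt → 0% → £0.00
Watch battery replacement £13.81: taxable services, buyer-exempt → 0% → £0.00
Photo printing (20 prints) £19.93: taxable services, buyer-exempt → 0% → £0.00
Picture frame (8x10) £9.91: general merchandise → 4% → £0.3964
Bike helmet £52.20: sporting goods, buyer-exempt → 0% → £0.00
Unrounded tax sum = £0.3964 → £0.40

£0.40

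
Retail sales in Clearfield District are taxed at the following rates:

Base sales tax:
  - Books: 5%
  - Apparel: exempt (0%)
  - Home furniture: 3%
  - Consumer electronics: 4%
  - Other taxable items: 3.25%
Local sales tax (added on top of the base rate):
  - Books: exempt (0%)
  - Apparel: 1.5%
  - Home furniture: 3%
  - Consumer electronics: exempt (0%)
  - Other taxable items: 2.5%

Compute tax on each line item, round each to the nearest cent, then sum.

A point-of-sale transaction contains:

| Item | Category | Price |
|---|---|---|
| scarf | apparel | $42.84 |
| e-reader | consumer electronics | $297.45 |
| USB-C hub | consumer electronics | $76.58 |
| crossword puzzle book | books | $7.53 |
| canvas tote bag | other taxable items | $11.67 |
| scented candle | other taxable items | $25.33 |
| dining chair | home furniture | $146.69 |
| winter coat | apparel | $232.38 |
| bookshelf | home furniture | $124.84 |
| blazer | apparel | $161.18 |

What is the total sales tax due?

$40.31

Scarf $42.84: apparel → 0% + 1.5% local = 1.5% → $0.64
E-reader $297.45: consumer electronics → 4% + 0% local = 4% → $11.90
USB-C hub $76.58: consumer electronics → 4% + 0% local = 4% → $3.06
Crossword puzzle book $7.53: books → 5% + 0% local = 5% → $0.38
Canvas tote bag $11.67: other taxable items → 3.25% + 2.5% local = 5.75% → $0.67
Scented candle $25.33: other taxable items → 3.25% + 2.5% local = 5.75% → $1.46
Dining chair $146.69: home furniture → 3% + 3% local = 6% → $8.80
Winter coat $232.38: apparel → 0% + 1.5% local = 1.5% → $3.49
Bookshelf $124.84: home furniture → 3% + 3% local = 6% → $7.49
Blazer $161.18: apparel → 0% + 1.5% local = 1.5% → $2.42
Total tax = $0.64 + $11.90 + $3.06 + $0.38 + $0.67 + $1.46 + $8.80 + $3.49 + $7.49 + $2.42 = $40.31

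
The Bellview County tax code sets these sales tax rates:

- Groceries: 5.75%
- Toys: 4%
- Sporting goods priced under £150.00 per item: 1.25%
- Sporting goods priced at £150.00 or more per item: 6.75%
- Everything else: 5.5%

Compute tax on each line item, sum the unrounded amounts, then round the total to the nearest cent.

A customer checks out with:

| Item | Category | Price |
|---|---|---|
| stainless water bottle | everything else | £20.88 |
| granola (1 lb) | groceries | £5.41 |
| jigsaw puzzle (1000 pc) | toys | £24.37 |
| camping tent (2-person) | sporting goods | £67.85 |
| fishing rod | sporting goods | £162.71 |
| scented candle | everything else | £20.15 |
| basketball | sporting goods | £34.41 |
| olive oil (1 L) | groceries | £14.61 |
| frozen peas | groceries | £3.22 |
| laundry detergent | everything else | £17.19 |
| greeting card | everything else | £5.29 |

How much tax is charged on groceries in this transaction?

£1.34

Granola (1 lb) £5.41: groceries → 5.75% → £0.311075
Olive oil (1 L) £14.61: groceries → 5.75% → £0.840075
Frozen peas £3.22: groceries → 5.75% → £0.18515
Tax on groceries: unrounded sum = £1.3363 → £1.34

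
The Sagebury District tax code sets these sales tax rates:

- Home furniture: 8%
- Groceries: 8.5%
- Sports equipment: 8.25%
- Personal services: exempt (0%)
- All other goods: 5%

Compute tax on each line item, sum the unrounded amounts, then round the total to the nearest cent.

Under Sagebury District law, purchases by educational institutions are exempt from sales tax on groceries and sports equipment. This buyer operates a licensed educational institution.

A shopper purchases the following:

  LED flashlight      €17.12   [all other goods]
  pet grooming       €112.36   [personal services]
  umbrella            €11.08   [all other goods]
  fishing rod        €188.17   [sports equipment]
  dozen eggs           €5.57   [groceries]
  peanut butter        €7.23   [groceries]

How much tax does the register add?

LED flashlight €17.12: all other goods → 5% → €0.856
Pet grooming €112.36: personal services → 0% → €0.00
Umbrella €11.08: all other goods → 5% → €0.554
Fishing rod €188.17: sports equipment, buyer-exempt → 0% → €0.00
Dozen eggs €5.57: groceries, buyer-exempt → 0% → €0.00
Peanut butter €7.23: groceries, buyer-exempt → 0% → €0.00
Unrounded tax sum = €1.41 → €1.41

€1.41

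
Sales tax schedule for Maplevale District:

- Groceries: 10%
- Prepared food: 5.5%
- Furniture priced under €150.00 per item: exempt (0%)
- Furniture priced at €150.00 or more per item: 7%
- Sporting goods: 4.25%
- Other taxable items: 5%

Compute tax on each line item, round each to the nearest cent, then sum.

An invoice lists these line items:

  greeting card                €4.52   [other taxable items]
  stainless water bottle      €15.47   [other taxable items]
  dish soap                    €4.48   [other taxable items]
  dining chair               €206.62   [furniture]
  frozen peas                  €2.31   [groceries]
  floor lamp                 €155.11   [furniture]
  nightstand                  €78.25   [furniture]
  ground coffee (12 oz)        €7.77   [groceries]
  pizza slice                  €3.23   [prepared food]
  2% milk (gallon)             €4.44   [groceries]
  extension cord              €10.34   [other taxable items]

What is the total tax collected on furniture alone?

Dining chair €206.62: furniture, €150.00 or more → 7% → €14.46
Floor lamp €155.11: furniture, €150.00 or more → 7% → €10.86
Nightstand €78.25: furniture, under €150.00 → 0% → €0.00
Tax on furniture = €14.46 + €10.86 + €0.00 = €25.32

€25.32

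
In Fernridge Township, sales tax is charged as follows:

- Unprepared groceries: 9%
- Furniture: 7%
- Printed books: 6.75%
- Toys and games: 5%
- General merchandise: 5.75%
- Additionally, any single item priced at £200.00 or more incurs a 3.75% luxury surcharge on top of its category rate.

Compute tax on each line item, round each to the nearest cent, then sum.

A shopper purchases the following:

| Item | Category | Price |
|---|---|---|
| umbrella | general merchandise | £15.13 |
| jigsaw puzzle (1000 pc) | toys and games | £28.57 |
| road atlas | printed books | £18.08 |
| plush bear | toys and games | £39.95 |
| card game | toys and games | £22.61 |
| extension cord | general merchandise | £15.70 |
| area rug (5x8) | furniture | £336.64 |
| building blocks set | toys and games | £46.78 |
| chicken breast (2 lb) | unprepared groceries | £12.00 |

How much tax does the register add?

Umbrella £15.13: general merchandise → 5.75% → £0.87
Jigsaw puzzle (1000 pc) £28.57: toys and games → 5% → £1.43
Road atlas £18.08: printed books → 6.75% → £1.22
Plush bear £39.95: toys and games → 5% → £2.00
Card game £22.61: toys and games → 5% → £1.13
Extension cord £15.70: general merchandise → 5.75% → £0.90
Area rug (5x8) £336.64: furniture → 7% + 3.75% surcharge = 10.75% → £36.19
Building blocks set £46.78: toys and games → 5% → £2.34
Chicken breast (2 lb) £12.00: unprepared groceries → 9% → £1.08
Total tax = £0.87 + £1.43 + £1.22 + £2.00 + £1.13 + £0.90 + £36.19 + £2.34 + £1.08 = £47.16

£47.16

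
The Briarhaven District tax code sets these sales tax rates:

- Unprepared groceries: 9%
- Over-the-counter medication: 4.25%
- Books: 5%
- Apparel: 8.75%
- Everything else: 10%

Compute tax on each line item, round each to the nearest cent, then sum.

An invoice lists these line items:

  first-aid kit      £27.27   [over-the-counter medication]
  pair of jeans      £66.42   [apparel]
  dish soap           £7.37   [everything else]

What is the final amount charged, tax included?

£108.77

First-aid kit £27.27: over-the-counter medication → 4.25% → £1.16
Pair of jeans £66.42: apparel → 8.75% → £5.81
Dish soap £7.37: everything else → 10% → £0.74
Subtotal = £101.06; tax = £7.71; total due = £108.77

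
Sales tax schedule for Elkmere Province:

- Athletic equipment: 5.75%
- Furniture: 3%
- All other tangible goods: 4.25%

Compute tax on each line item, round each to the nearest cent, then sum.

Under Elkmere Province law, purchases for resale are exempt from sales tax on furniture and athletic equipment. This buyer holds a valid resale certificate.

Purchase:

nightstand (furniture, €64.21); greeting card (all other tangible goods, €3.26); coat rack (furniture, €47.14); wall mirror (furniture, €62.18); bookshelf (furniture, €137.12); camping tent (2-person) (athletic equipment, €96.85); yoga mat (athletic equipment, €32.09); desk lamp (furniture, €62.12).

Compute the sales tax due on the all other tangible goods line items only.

€0.14

Greeting card €3.26: all other tangible goods → 4.25% → €0.14
Tax on all other tangible goods = €0.14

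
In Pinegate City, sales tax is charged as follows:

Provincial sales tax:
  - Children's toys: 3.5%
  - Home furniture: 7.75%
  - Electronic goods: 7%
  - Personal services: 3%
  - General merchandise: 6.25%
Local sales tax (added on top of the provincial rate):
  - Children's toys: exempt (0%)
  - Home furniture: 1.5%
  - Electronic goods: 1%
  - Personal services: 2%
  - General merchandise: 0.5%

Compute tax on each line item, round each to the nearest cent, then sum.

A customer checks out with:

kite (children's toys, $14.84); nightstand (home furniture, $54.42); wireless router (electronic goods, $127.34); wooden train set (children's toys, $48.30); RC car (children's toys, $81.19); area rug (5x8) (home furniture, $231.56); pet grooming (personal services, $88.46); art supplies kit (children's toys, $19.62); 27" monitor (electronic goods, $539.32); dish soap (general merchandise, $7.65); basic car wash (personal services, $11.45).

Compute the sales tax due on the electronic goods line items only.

$53.34

Wireless router $127.34: electronic goods → 7% + 1% local = 8% → $10.19
27" monitor $539.32: electronic goods → 7% + 1% local = 8% → $43.15
Tax on electronic goods = $10.19 + $43.15 = $53.34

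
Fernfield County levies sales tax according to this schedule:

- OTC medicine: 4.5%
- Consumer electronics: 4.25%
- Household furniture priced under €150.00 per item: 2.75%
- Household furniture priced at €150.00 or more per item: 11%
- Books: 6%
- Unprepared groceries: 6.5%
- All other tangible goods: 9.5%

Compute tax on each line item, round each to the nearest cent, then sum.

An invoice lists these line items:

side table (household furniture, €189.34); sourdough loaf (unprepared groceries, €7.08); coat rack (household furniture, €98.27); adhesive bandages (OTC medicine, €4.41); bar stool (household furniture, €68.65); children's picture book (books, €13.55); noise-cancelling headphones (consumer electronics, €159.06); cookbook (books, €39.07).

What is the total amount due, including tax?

Side table €189.34: household furniture, €150.00 or more → 11% → €20.83
Sourdough loaf €7.08: unprepared groceries → 6.5% → €0.46
Coat rack €98.27: household furniture, under €150.00 → 2.75% → €2.70
Adhesive bandages €4.41: OTC medicine → 4.5% → €0.20
Bar stool €68.65: household furniture, under €150.00 → 2.75% → €1.89
Children's picture book €13.55: books → 6% → €0.81
Noise-cancelling headphones €159.06: consumer electronics → 4.25% → €6.76
Cookbook €39.07: books → 6% → €2.34
Subtotal = €579.43; tax = €35.99; total due = €615.42

€615.42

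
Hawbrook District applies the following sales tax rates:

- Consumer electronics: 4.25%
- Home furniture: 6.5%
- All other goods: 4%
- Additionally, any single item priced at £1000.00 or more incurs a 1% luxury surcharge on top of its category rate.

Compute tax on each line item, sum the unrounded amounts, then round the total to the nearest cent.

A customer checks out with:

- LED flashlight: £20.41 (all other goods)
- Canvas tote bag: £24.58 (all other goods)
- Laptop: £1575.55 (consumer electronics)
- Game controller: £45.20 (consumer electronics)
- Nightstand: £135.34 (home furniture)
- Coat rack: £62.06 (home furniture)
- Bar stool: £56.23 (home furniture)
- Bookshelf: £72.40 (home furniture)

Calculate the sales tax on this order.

£107.63

LED flashlight £20.41: all other goods → 4% → £0.8164
Canvas tote bag £24.58: all other goods → 4% → £0.9832
Laptop £1575.55: consumer electronics → 4.25% + 1% surcharge = 5.25% → £82.716375
Game controller £45.20: consumer electronics → 4.25% → £1.921
Nightstand £135.34: home furniture → 6.5% → £8.7971
Coat rack £62.06: home furniture → 6.5% → £4.0339
Bar stool £56.23: home furniture → 6.5% → £3.65495
Bookshelf £72.40: home furniture → 6.5% → £4.706
Unrounded tax sum = £107.628925 → £107.63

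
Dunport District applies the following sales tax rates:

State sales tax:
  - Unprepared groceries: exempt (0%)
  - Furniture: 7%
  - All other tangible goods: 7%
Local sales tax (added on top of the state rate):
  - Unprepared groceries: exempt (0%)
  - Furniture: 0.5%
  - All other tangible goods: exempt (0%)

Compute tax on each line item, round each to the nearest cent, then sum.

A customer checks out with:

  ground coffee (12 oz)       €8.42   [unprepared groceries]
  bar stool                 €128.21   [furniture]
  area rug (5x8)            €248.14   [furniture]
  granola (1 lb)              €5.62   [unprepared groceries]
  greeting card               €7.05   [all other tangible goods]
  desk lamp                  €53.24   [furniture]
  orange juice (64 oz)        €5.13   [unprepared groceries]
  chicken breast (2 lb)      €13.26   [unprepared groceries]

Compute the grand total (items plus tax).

€501.78

Ground coffee (12 oz) €8.42: unprepared groceries → 0% + 0% local = 0% → €0.00
Bar stool €128.21: furniture → 7% + 0.5% local = 7.5% → €9.62
Area rug (5x8) €248.14: furniture → 7% + 0.5% local = 7.5% → €18.61
Granola (1 lb) €5.62: unprepared groceries → 0% + 0% local = 0% → €0.00
Greeting card €7.05: all other tangible goods → 7% + 0% local = 7% → €0.49
Desk lamp €53.24: furniture → 7% + 0.5% local = 7.5% → €3.99
Orange juice (64 oz) €5.13: unprepared groceries → 0% + 0% local = 0% → €0.00
Chicken breast (2 lb) €13.26: unprepared groceries → 0% + 0% local = 0% → €0.00
Subtotal = €469.07; tax = €32.71; total due = €501.78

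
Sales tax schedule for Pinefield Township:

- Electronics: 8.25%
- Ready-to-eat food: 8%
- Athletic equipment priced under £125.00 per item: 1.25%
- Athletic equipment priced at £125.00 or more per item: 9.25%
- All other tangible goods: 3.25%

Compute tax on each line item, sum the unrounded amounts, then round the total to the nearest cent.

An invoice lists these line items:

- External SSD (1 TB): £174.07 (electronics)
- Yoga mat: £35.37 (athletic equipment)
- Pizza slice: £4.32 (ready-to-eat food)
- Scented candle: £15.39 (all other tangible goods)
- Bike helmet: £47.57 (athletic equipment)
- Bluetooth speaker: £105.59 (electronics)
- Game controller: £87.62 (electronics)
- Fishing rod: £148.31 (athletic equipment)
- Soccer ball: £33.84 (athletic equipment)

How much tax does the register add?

External SSD (1 TB) £174.07: electronics → 8.25% → £14.360775
Yoga mat £35.37: athletic equipment, under £125.00 → 1.25% → £0.442125
Pizza slice £4.32: ready-to-eat food → 8% → £0.3456
Scented candle £15.39: all other tangible goods → 3.25% → £0.500175
Bike helmet £47.57: athletic equipment, under £125.00 → 1.25% → £0.594625
Bluetooth speaker £105.59: electronics → 8.25% → £8.711175
Game controller £87.62: electronics → 8.25% → £7.22865
Fishing rod £148.31: athletic equipment, £125.00 or more → 9.25% → £13.718675
Soccer ball £33.84: athletic equipment, under £125.00 → 1.25% → £0.423
Unrounded tax sum = £46.3248 → £46.32

£46.32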